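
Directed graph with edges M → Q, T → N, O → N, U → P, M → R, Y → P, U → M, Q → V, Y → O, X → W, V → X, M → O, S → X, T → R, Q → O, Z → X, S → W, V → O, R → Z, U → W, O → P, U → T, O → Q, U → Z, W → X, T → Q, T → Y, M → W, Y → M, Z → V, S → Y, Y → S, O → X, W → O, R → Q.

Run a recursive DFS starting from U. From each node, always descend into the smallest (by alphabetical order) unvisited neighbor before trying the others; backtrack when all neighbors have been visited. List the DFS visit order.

U, M, O, N, P, Q, V, X, W, R, Z, T, Y, S

Visit U
U → M
M → O
O → N
O → P
O → Q
Q → V
V → X
X → W
M → R
R → Z
U → T
T → Y
Y → S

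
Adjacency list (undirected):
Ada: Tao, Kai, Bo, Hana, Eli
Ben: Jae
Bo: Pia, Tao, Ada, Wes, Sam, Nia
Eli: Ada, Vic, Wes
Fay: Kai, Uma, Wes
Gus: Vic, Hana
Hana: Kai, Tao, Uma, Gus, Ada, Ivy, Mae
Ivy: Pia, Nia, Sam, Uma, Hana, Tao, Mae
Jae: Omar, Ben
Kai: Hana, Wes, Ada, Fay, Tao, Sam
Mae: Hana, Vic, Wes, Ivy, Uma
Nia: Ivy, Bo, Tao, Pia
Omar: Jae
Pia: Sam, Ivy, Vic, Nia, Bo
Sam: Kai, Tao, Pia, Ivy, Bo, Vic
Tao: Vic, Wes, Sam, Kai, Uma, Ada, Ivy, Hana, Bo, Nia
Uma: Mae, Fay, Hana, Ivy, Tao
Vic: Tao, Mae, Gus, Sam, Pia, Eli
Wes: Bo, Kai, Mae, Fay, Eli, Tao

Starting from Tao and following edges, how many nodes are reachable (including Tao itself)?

BFS from Tao visits: Tao, Vic, Wes, Sam, Kai, Uma, Ada, Ivy, Hana, Bo, Nia, Mae, Gus, Pia, Eli, Fay
Reachable nodes: 16 of 19 total.

16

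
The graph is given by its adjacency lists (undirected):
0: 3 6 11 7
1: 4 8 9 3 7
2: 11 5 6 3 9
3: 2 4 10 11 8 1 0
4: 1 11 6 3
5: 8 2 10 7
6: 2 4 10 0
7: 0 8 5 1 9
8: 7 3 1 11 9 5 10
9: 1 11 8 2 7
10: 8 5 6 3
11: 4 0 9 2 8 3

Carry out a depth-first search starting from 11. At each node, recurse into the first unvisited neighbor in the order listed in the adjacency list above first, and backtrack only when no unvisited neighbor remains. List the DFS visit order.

11, 4, 1, 8, 7, 0, 3, 2, 5, 10, 6, 9

Visit 11
11 → 4
4 → 1
1 → 8
8 → 7
7 → 0
0 → 3
3 → 2
2 → 5
5 → 10
10 → 6
2 → 9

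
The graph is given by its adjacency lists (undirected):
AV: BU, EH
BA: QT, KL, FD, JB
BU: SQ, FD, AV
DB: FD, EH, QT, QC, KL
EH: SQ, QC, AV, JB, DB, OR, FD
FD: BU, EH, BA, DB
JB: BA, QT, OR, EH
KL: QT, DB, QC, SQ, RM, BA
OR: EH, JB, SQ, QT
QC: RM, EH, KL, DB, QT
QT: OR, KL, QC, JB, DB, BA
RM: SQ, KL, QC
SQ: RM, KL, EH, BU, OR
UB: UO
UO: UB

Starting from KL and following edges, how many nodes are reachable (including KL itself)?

BFS from KL visits: KL, QT, DB, QC, SQ, RM, BA, OR, JB, FD, EH, BU, AV
Reachable nodes: 13 of 15 total.

13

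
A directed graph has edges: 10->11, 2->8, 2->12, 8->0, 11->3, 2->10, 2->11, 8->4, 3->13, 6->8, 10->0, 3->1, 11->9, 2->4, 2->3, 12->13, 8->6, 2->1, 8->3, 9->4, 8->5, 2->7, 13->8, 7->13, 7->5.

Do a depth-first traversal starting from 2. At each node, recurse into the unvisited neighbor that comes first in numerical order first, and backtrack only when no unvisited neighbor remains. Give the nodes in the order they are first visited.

Visit 2
2 → 1
2 → 3
3 → 13
13 → 8
8 → 0
8 → 4
8 → 5
8 → 6
2 → 7
2 → 10
10 → 11
11 → 9
2 → 12

2 1 3 13 8 0 4 5 6 7 10 11 9 12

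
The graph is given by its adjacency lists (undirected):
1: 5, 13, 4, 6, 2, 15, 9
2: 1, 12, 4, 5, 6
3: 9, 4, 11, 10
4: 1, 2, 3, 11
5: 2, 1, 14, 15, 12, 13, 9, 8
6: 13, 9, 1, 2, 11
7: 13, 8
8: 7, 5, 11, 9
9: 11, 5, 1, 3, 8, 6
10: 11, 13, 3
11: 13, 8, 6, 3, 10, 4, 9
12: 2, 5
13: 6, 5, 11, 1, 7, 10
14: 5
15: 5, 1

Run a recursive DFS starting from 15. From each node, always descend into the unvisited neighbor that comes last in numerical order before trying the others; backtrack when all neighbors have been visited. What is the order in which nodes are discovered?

15, 5, 14, 13, 11, 10, 3, 9, 8, 7, 6, 2, 12, 4, 1

Visit 15
15 → 5
5 → 14
5 → 13
13 → 11
11 → 10
10 → 3
3 → 9
9 → 8
8 → 7
9 → 6
6 → 2
2 → 12
2 → 4
4 → 1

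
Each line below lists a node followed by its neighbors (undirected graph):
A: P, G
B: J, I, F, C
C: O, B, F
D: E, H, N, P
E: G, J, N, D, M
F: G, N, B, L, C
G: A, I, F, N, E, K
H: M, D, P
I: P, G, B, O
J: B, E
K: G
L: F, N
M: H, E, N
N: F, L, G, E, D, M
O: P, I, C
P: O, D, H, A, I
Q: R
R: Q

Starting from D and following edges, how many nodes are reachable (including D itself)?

16

BFS from D visits: D, E, H, N, P, G, J, M, F, L, O, A, I, K, B, C
Reachable nodes: 16 of 18 total.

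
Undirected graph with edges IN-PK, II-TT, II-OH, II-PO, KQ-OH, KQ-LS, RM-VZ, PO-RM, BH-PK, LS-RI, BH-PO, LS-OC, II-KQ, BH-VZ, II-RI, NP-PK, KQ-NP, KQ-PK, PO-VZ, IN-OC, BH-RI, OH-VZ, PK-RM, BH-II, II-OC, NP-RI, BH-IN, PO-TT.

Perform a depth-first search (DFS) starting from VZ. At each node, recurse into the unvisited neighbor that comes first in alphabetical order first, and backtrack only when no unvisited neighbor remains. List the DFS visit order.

VZ, BH, II, KQ, LS, OC, IN, PK, NP, RI, RM, PO, TT, OH

Visit VZ
VZ → BH
BH → II
II → KQ
KQ → LS
LS → OC
OC → IN
IN → PK
PK → NP
NP → RI
PK → RM
RM → PO
PO → TT
KQ → OH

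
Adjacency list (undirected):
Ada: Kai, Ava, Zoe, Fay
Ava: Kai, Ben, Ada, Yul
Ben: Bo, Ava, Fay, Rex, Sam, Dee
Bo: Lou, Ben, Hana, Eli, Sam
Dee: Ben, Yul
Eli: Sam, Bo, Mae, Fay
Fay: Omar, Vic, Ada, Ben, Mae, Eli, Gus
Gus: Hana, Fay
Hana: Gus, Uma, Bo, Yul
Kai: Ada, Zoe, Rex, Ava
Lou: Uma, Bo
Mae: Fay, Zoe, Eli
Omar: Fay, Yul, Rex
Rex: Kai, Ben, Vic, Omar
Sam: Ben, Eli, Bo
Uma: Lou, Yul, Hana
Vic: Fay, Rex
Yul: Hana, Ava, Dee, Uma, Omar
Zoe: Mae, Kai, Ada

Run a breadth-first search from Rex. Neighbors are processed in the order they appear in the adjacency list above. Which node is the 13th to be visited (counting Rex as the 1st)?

Visit Rex; enqueue Kai, Ben, Vic, Omar → queue [Kai, Ben, Vic, Omar]
Visit Kai; enqueue Ada, Zoe, Ava → queue [Ben, Vic, Omar, Ada, Zoe, Ava]
Visit Ben; enqueue Bo, Fay, Sam, Dee → queue [Vic, Omar, Ada, Zoe, Ava, Bo, Fay, Sam, Dee]
Visit Vic → queue [Omar, Ada, Zoe, Ava, Bo, Fay, Sam, Dee]
Visit Omar; enqueue Yul → queue [Ada, Zoe, Ava, Bo, Fay, Sam, Dee, Yul]
Visit Ada → queue [Zoe, Ava, Bo, Fay, Sam, Dee, Yul]
Visit Zoe; enqueue Mae → queue [Ava, Bo, Fay, Sam, Dee, Yul, Mae]
Visit Ava → queue [Bo, Fay, Sam, Dee, Yul, Mae]
Visit Bo; enqueue Lou, Hana, Eli → queue [Fay, Sam, Dee, Yul, Mae, Lou, Hana, Eli]
Visit Fay; enqueue Gus → queue [Sam, Dee, Yul, Mae, Lou, Hana, Eli, Gus]
Visit Sam → queue [Dee, Yul, Mae, Lou, Hana, Eli, Gus]
Visit Dee → queue [Yul, Mae, Lou, Hana, Eli, Gus]
Visit Yul; enqueue Uma → queue [Mae, Lou, Hana, Eli, Gus, Uma]
Visit Mae → queue [Lou, Hana, Eli, Gus, Uma]
Visit Lou → queue [Hana, Eli, Gus, Uma]
Visit Hana → queue [Eli, Gus, Uma]
Visit Eli → queue [Gus, Uma]
Visit Gus → queue [Uma]
Visit Uma → queue []

Visit order: Rex, Kai, Ben, Vic, Omar, Ada, Zoe, Ava, Bo, Fay, Sam, Dee, Yul, Mae, Lou, Hana, Eli, Gus, Uma

Yul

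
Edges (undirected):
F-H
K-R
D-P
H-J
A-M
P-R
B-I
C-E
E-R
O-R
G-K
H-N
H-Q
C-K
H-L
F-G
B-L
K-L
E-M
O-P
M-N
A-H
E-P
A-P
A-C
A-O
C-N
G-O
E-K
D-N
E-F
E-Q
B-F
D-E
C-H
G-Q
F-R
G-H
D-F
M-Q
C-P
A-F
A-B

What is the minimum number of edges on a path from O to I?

Level 0: O
Level 1: A, G, P, R
Level 2: B, C, D, E, F, H, K, M, Q
Level 3: I, J, L, N
I first appears at level 3.

3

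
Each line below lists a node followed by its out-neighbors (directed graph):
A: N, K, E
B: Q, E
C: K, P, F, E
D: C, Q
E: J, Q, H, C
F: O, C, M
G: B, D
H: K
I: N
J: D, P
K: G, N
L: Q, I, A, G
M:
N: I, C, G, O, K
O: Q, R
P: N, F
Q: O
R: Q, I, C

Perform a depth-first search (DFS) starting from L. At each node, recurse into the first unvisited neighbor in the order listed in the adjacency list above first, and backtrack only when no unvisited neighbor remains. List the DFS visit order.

L, Q, O, R, I, N, C, K, G, B, E, J, D, P, F, M, H, A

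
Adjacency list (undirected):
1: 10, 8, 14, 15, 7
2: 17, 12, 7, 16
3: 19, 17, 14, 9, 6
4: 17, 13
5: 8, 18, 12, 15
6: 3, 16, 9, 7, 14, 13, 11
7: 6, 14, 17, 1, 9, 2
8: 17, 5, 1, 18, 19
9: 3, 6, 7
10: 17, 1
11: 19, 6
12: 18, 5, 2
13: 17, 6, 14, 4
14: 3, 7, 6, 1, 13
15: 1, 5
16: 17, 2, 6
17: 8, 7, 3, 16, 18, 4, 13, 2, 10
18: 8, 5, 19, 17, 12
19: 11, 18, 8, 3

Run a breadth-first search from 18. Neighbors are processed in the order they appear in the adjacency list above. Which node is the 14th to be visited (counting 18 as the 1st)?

Visit 18; enqueue 8, 5, 19, 17, 12 → queue [8, 5, 19, 17, 12]
Visit 8; enqueue 1 → queue [5, 19, 17, 12, 1]
Visit 5; enqueue 15 → queue [19, 17, 12, 1, 15]
Visit 19; enqueue 11, 3 → queue [17, 12, 1, 15, 11, 3]
Visit 17; enqueue 7, 16, 4, 13, 2, 10 → queue [12, 1, 15, 11, 3, 7, 16, 4, 13, 2, 10]
Visit 12 → queue [1, 15, 11, 3, 7, 16, 4, 13, 2, 10]
Visit 1; enqueue 14 → queue [15, 11, 3, 7, 16, 4, 13, 2, 10, 14]
Visit 15 → queue [11, 3, 7, 16, 4, 13, 2, 10, 14]
Visit 11; enqueue 6 → queue [3, 7, 16, 4, 13, 2, 10, 14, 6]
Visit 3; enqueue 9 → queue [7, 16, 4, 13, 2, 10, 14, 6, 9]
Visit 7 → queue [16, 4, 13, 2, 10, 14, 6, 9]
Visit 16 → queue [4, 13, 2, 10, 14, 6, 9]
Visit 4 → queue [13, 2, 10, 14, 6, 9]
Visit 13 → queue [2, 10, 14, 6, 9]
Visit 2 → queue [10, 14, 6, 9]
Visit 10 → queue [14, 6, 9]
Visit 14 → queue [6, 9]
Visit 6 → queue [9]
Visit 9 → queue []

Visit order: 18, 8, 5, 19, 17, 12, 1, 15, 11, 3, 7, 16, 4, 13, 2, 10, 14, 6, 9

13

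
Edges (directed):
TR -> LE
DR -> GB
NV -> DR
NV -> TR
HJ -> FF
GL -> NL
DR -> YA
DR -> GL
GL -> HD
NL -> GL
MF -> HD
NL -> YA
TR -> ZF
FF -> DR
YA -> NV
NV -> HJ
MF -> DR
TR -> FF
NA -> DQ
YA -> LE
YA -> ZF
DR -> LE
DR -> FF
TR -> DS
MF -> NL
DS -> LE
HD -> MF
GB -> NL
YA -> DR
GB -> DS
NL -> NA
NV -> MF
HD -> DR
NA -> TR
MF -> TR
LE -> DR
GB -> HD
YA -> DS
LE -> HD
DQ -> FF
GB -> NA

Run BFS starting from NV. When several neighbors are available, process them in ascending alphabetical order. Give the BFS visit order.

NV → DR → HJ → MF → TR → FF → GB → GL → LE → YA → HD → NL → DS → ZF → NA → DQ

Visit NV; enqueue DR, HJ, MF, TR → queue [DR, HJ, MF, TR]
Visit DR; enqueue FF, GB, GL, LE, YA → queue [HJ, MF, TR, FF, GB, GL, LE, YA]
Visit HJ → queue [MF, TR, FF, GB, GL, LE, YA]
Visit MF; enqueue HD, NL → queue [TR, FF, GB, GL, LE, YA, HD, NL]
Visit TR; enqueue DS, ZF → queue [FF, GB, GL, LE, YA, HD, NL, DS, ZF]
Visit FF → queue [GB, GL, LE, YA, HD, NL, DS, ZF]
Visit GB; enqueue NA → queue [GL, LE, YA, HD, NL, DS, ZF, NA]
Visit GL → queue [LE, YA, HD, NL, DS, ZF, NA]
Visit LE → queue [YA, HD, NL, DS, ZF, NA]
Visit YA → queue [HD, NL, DS, ZF, NA]
Visit HD → queue [NL, DS, ZF, NA]
Visit NL → queue [DS, ZF, NA]
Visit DS → queue [ZF, NA]
Visit ZF → queue [NA]
Visit NA; enqueue DQ → queue [DQ]
Visit DQ → queue []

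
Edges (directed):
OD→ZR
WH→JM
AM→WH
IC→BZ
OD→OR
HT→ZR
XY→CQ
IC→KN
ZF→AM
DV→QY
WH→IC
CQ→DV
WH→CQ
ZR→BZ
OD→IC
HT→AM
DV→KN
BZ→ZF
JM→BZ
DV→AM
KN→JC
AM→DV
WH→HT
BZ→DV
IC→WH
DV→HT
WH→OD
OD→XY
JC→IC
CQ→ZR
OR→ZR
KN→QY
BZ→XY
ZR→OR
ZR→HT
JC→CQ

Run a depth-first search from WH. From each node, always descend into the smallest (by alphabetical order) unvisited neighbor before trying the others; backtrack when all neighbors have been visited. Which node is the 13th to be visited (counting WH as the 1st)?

IC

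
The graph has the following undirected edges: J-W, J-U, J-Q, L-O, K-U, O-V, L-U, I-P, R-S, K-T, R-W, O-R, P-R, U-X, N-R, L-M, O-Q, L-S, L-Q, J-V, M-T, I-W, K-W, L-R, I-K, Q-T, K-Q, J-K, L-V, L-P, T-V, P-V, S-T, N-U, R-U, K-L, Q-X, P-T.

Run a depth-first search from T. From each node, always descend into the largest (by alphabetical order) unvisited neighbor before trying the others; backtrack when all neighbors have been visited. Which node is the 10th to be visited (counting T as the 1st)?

O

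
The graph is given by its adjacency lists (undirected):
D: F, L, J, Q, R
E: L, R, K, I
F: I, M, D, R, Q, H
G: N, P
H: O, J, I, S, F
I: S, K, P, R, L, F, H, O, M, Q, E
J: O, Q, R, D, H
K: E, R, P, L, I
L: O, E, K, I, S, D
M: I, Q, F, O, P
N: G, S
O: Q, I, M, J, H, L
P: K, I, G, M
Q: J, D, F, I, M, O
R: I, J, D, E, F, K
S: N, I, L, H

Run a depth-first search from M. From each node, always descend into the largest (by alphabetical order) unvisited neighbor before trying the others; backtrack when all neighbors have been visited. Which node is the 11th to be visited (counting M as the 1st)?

J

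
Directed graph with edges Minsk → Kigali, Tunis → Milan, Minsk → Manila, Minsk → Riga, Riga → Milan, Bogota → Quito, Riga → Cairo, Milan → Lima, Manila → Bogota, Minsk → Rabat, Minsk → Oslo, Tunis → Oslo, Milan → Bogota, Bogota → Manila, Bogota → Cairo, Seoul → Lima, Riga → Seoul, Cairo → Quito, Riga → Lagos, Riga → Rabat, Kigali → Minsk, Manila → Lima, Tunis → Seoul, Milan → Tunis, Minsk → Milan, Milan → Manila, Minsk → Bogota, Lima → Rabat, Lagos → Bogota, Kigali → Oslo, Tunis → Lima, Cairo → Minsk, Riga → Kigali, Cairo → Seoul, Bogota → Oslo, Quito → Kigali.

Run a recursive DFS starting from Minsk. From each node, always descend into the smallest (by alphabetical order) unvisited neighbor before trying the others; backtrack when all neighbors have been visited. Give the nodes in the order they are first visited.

Visit Minsk
Minsk → Bogota
Bogota → Cairo
Cairo → Quito
Quito → Kigali
Kigali → Oslo
Cairo → Seoul
Seoul → Lima
Lima → Rabat
Bogota → Manila
Minsk → Milan
Milan → Tunis
Minsk → Riga
Riga → Lagos

Minsk Bogota Cairo Quito Kigali Oslo Seoul Lima Rabat Manila Milan Tunis Riga Lagos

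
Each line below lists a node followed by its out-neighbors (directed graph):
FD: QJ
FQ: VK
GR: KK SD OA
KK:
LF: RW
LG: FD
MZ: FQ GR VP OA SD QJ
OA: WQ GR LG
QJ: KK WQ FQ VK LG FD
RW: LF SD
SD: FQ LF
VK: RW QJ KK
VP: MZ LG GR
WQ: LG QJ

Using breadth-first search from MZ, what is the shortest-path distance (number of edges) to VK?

2

Level 0: MZ
Level 1: FQ, GR, OA, QJ, SD, VP
Level 2: FD, KK, LF, LG, VK, WQ
Level 3: RW
VK first appears at level 2.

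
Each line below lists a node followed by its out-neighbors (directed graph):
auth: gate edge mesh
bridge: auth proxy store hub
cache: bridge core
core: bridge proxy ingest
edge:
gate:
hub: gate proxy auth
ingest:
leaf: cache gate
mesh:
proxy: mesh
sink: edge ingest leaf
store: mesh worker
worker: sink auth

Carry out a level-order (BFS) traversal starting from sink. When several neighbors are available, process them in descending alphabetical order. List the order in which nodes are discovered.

Visit sink; enqueue leaf, ingest, edge → queue [leaf, ingest, edge]
Visit leaf; enqueue gate, cache → queue [ingest, edge, gate, cache]
Visit ingest → queue [edge, gate, cache]
Visit edge → queue [gate, cache]
Visit gate → queue [cache]
Visit cache; enqueue core, bridge → queue [core, bridge]
Visit core; enqueue proxy → queue [bridge, proxy]
Visit bridge; enqueue store, hub, auth → queue [proxy, store, hub, auth]
Visit proxy; enqueue mesh → queue [store, hub, auth, mesh]
Visit store; enqueue worker → queue [hub, auth, mesh, worker]
Visit hub → queue [auth, mesh, worker]
Visit auth → queue [mesh, worker]
Visit mesh → queue [worker]
Visit worker → queue []

sink → leaf → ingest → edge → gate → cache → core → bridge → proxy → store → hub → auth → mesh → worker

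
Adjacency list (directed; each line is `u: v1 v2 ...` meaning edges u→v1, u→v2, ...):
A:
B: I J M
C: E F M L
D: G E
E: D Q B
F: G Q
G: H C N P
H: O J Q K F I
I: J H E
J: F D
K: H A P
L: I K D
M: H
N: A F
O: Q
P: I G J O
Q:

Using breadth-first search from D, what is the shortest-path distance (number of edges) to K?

3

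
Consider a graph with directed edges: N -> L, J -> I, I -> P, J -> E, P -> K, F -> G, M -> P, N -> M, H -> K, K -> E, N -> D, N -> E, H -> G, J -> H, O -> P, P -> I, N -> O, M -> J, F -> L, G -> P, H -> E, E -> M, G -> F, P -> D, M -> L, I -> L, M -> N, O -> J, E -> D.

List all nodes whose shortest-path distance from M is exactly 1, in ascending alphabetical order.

J, L, N, P

Level 0: M
Level 1: J, L, N, P
Level 2: D, E, H, I, K, O
Level 3: G
Level 4: F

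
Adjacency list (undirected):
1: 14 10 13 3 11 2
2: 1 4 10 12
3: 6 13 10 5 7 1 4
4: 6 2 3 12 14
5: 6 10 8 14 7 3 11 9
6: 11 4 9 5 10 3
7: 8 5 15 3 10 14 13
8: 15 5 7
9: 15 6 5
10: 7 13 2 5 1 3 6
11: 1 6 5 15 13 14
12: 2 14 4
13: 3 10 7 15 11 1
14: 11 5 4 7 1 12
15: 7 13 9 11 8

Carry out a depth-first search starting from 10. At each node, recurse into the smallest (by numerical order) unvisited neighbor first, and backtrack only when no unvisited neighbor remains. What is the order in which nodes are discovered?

10 → 1 → 2 → 4 → 3 → 5 → 6 → 9 → 15 → 7 → 8 → 13 → 11 → 14 → 12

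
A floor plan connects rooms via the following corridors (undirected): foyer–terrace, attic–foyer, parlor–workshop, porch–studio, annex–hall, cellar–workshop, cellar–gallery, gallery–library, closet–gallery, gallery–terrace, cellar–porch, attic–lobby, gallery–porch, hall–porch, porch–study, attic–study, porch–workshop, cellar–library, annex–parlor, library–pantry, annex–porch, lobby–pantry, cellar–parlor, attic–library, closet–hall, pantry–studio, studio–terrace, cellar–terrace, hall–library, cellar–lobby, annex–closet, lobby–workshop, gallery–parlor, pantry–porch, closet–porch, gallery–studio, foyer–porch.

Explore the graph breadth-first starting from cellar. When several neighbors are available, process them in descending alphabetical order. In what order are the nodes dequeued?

Visit cellar; enqueue workshop, terrace, porch, parlor, lobby, library, gallery → queue [workshop, terrace, porch, parlor, lobby, library, gallery]
Visit workshop → queue [terrace, porch, parlor, lobby, library, gallery]
Visit terrace; enqueue studio, foyer → queue [porch, parlor, lobby, library, gallery, studio, foyer]
Visit porch; enqueue study, pantry, hall, closet, annex → queue [parlor, lobby, library, gallery, studio, foyer, study, pantry, hall, closet, annex]
Visit parlor → queue [lobby, library, gallery, studio, foyer, study, pantry, hall, closet, annex]
Visit lobby; enqueue attic → queue [library, gallery, studio, foyer, study, pantry, hall, closet, annex, attic]
Visit library → queue [gallery, studio, foyer, study, pantry, hall, closet, annex, attic]
Visit gallery → queue [studio, foyer, study, pantry, hall, closet, annex, attic]
Visit studio → queue [foyer, study, pantry, hall, closet, annex, attic]
Visit foyer → queue [study, pantry, hall, closet, annex, attic]
Visit study → queue [pantry, hall, closet, annex, attic]
Visit pantry → queue [hall, closet, annex, attic]
Visit hall → queue [closet, annex, attic]
Visit closet → queue [annex, attic]
Visit annex → queue [attic]
Visit attic → queue []

cellar workshop terrace porch parlor lobby library gallery studio foyer study pantry hall closet annex attic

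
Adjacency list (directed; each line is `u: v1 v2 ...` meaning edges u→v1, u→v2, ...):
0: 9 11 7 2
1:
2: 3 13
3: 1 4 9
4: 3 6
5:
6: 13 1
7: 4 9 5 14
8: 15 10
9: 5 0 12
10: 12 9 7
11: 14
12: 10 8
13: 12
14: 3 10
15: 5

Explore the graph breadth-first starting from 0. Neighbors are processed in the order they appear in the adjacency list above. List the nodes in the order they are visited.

Visit 0; enqueue 9, 11, 7, 2 → queue [9, 11, 7, 2]
Visit 9; enqueue 5, 12 → queue [11, 7, 2, 5, 12]
Visit 11; enqueue 14 → queue [7, 2, 5, 12, 14]
Visit 7; enqueue 4 → queue [2, 5, 12, 14, 4]
Visit 2; enqueue 3, 13 → queue [5, 12, 14, 4, 3, 13]
Visit 5 → queue [12, 14, 4, 3, 13]
Visit 12; enqueue 10, 8 → queue [14, 4, 3, 13, 10, 8]
Visit 14 → queue [4, 3, 13, 10, 8]
Visit 4; enqueue 6 → queue [3, 13, 10, 8, 6]
Visit 3; enqueue 1 → queue [13, 10, 8, 6, 1]
Visit 13 → queue [10, 8, 6, 1]
Visit 10 → queue [8, 6, 1]
Visit 8; enqueue 15 → queue [6, 1, 15]
Visit 6 → queue [1, 15]
Visit 1 → queue [15]
Visit 15 → queue []

0, 9, 11, 7, 2, 5, 12, 14, 4, 3, 13, 10, 8, 6, 1, 15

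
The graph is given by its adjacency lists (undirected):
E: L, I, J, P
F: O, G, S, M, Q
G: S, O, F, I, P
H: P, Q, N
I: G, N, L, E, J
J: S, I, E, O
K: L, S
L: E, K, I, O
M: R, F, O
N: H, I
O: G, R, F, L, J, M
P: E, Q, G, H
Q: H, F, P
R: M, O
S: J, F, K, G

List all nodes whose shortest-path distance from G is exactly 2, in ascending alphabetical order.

Level 0: G
Level 1: F, I, O, P, S
Level 2: E, H, J, K, L, M, N, Q, R

E, H, J, K, L, M, N, Q, R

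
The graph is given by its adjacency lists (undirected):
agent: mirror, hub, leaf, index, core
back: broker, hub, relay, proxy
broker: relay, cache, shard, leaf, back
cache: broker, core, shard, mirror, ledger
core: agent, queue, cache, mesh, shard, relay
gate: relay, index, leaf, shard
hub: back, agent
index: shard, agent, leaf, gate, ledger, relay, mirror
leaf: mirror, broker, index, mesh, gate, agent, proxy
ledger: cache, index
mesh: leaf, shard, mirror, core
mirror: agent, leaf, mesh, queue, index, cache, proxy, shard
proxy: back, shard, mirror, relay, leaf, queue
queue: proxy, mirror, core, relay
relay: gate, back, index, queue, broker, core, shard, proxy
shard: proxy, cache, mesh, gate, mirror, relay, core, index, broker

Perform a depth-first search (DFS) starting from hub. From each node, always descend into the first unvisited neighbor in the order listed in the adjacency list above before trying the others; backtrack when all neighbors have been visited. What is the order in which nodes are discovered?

Visit hub
hub → back
back → broker
broker → relay
relay → gate
gate → index
index → shard
shard → proxy
proxy → mirror
mirror → agent
agent → leaf
leaf → mesh
mesh → core
core → queue
core → cache
cache → ledger

hub, back, broker, relay, gate, index, shard, proxy, mirror, agent, leaf, mesh, core, queue, cache, ledger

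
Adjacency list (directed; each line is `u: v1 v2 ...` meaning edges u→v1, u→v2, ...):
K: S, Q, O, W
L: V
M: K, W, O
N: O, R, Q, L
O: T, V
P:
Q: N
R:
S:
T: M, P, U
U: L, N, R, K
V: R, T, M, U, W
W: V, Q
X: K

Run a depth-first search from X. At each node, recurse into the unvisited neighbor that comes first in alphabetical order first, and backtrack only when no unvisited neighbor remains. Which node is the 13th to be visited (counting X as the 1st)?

Visit X
X → K
K → O
O → T
T → M
M → W
W → Q
Q → N
N → L
L → V
V → R
V → U
T → P
K → S

Visit order: X, K, O, T, M, W, Q, N, L, V, R, U, P, S

P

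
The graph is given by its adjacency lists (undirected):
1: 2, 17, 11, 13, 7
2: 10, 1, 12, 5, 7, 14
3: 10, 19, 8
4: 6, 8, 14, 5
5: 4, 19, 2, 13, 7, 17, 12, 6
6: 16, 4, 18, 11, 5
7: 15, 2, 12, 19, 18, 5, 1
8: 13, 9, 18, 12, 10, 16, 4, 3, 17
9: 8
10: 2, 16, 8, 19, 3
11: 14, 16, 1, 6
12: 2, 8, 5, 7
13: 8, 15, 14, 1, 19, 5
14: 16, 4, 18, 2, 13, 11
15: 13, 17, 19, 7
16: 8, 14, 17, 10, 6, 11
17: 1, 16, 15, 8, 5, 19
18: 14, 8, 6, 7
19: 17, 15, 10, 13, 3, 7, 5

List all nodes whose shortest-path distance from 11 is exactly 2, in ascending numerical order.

2, 4, 5, 7, 8, 10, 13, 17, 18

Level 0: 11
Level 1: 1, 6, 14, 16
Level 2: 2, 4, 5, 7, 8, 10, 13, 17, 18
Level 3: 3, 9, 12, 15, 19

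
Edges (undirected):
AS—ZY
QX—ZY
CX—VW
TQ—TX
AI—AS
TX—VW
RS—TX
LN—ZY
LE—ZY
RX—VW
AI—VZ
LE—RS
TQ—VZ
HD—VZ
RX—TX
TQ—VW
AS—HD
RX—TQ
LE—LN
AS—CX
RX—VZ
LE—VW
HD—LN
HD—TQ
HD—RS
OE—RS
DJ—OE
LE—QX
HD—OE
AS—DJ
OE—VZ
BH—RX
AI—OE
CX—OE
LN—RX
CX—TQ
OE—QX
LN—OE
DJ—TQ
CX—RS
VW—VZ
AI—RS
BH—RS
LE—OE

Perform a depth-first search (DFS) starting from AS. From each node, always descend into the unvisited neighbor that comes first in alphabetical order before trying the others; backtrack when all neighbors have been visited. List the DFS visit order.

AS, AI, OE, CX, RS, BH, RX, LN, HD, TQ, DJ, TX, VW, LE, QX, ZY, VZ

Visit AS
AS → AI
AI → OE
OE → CX
CX → RS
RS → BH
BH → RX
RX → LN
LN → HD
HD → TQ
TQ → DJ
TQ → TX
TX → VW
VW → LE
LE → QX
QX → ZY
VW → VZ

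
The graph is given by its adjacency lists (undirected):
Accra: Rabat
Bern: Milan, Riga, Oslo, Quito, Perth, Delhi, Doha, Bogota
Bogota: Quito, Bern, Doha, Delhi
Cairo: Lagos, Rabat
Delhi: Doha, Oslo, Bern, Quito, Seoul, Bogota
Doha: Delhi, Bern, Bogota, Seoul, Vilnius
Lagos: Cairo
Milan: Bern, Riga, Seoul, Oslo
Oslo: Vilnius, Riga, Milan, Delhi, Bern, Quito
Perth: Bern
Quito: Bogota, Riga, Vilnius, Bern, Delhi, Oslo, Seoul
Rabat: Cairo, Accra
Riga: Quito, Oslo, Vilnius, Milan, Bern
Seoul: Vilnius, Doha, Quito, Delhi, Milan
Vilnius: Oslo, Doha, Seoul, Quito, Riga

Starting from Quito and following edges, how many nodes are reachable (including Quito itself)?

11

BFS from Quito visits: Quito, Bogota, Riga, Vilnius, Bern, Delhi, Oslo, Seoul, Doha, Milan, Perth
Reachable nodes: 11 of 15 total.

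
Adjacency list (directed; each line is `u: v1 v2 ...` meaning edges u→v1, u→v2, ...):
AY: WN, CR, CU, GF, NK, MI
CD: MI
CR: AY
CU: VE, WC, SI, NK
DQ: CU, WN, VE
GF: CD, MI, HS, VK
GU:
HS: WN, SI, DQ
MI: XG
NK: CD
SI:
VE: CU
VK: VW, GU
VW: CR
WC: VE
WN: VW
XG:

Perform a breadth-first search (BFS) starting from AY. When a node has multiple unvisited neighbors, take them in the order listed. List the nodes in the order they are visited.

Visit AY; enqueue WN, CR, CU, GF, NK, MI → queue [WN, CR, CU, GF, NK, MI]
Visit WN; enqueue VW → queue [CR, CU, GF, NK, MI, VW]
Visit CR → queue [CU, GF, NK, MI, VW]
Visit CU; enqueue VE, WC, SI → queue [GF, NK, MI, VW, VE, WC, SI]
Visit GF; enqueue CD, HS, VK → queue [NK, MI, VW, VE, WC, SI, CD, HS, VK]
Visit NK → queue [MI, VW, VE, WC, SI, CD, HS, VK]
Visit MI; enqueue XG → queue [VW, VE, WC, SI, CD, HS, VK, XG]
Visit VW → queue [VE, WC, SI, CD, HS, VK, XG]
Visit VE → queue [WC, SI, CD, HS, VK, XG]
Visit WC → queue [SI, CD, HS, VK, XG]
Visit SI → queue [CD, HS, VK, XG]
Visit CD → queue [HS, VK, XG]
Visit HS; enqueue DQ → queue [VK, XG, DQ]
Visit VK; enqueue GU → queue [XG, DQ, GU]
Visit XG → queue [DQ, GU]
Visit DQ → queue [GU]
Visit GU → queue []

AY WN CR CU GF NK MI VW VE WC SI CD HS VK XG DQ GU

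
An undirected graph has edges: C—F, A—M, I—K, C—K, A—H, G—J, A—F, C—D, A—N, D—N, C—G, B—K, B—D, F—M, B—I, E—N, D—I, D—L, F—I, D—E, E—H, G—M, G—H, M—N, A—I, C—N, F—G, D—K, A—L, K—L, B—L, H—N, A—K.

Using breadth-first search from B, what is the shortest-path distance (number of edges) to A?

Level 0: B
Level 1: D, I, K, L
Level 2: A, C, E, F, N
Level 3: G, H, M
Level 4: J
A first appears at level 2.

2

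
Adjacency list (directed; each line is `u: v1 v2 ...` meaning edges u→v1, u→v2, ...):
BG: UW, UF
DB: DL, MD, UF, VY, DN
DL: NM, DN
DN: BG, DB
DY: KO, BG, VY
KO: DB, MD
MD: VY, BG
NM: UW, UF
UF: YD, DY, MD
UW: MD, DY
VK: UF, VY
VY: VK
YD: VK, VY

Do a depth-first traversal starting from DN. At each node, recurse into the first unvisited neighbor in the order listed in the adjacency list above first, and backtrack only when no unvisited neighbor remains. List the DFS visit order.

Visit DN
DN → BG
BG → UW
UW → MD
MD → VY
VY → VK
VK → UF
UF → YD
UF → DY
DY → KO
KO → DB
DB → DL
DL → NM

DN, BG, UW, MD, VY, VK, UF, YD, DY, KO, DB, DL, NM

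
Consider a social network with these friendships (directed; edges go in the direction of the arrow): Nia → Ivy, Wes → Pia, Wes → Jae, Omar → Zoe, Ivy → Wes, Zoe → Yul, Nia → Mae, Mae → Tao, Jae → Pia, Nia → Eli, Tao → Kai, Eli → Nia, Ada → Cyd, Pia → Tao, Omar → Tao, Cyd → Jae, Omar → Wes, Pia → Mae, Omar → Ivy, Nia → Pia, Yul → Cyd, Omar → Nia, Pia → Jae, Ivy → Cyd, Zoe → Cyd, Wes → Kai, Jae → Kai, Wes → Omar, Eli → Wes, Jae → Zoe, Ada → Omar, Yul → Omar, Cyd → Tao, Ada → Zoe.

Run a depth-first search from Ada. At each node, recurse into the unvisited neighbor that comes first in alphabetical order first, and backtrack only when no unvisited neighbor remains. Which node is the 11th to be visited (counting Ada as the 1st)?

Ivy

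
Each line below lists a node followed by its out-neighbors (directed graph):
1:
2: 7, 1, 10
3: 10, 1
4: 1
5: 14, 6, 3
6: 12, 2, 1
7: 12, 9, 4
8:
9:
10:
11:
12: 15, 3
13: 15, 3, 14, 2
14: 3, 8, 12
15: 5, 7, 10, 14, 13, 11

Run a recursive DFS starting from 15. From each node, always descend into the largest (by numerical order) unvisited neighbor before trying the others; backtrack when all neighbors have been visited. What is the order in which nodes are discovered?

Visit 15
15 → 14
14 → 12
12 → 3
3 → 10
3 → 1
14 → 8
15 → 13
13 → 2
2 → 7
7 → 9
7 → 4
15 → 11
15 → 5
5 → 6

15 -> 14 -> 12 -> 3 -> 10 -> 1 -> 8 -> 13 -> 2 -> 7 -> 9 -> 4 -> 11 -> 5 -> 6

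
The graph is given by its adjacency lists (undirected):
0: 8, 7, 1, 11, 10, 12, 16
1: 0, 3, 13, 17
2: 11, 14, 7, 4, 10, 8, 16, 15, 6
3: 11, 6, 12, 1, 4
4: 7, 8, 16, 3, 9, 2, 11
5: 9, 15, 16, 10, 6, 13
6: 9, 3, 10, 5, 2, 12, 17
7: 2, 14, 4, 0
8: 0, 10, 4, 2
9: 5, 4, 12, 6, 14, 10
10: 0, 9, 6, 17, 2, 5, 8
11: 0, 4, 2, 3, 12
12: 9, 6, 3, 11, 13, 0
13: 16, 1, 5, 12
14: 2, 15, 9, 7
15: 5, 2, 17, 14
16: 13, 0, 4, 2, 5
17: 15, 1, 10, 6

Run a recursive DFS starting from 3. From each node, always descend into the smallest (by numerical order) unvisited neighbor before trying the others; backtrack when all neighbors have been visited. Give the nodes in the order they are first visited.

Visit 3
3 → 1
1 → 0
0 → 7
7 → 2
2 → 4
4 → 8
8 → 10
10 → 5
5 → 6
6 → 9
9 → 12
12 → 11
12 → 13
13 → 16
9 → 14
14 → 15
15 → 17

3, 1, 0, 7, 2, 4, 8, 10, 5, 6, 9, 12, 11, 13, 16, 14, 15, 17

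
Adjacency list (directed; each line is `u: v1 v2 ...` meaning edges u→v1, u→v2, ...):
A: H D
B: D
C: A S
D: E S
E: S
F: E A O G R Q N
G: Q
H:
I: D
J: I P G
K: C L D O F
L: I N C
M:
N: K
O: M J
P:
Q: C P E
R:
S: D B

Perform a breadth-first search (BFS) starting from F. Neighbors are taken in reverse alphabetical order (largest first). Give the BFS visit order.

Visit F; enqueue R, Q, O, N, G, E, A → queue [R, Q, O, N, G, E, A]
Visit R → queue [Q, O, N, G, E, A]
Visit Q; enqueue P, C → queue [O, N, G, E, A, P, C]
Visit O; enqueue M, J → queue [N, G, E, A, P, C, M, J]
Visit N; enqueue K → queue [G, E, A, P, C, M, J, K]
Visit G → queue [E, A, P, C, M, J, K]
Visit E; enqueue S → queue [A, P, C, M, J, K, S]
Visit A; enqueue H, D → queue [P, C, M, J, K, S, H, D]
Visit P → queue [C, M, J, K, S, H, D]
Visit C → queue [M, J, K, S, H, D]
Visit M → queue [J, K, S, H, D]
Visit J; enqueue I → queue [K, S, H, D, I]
Visit K; enqueue L → queue [S, H, D, I, L]
Visit S; enqueue B → queue [H, D, I, L, B]
Visit H → queue [D, I, L, B]
Visit D → queue [I, L, B]
Visit I → queue [L, B]
Visit L → queue [B]
Visit B → queue []

F, R, Q, O, N, G, E, A, P, C, M, J, K, S, H, D, I, L, B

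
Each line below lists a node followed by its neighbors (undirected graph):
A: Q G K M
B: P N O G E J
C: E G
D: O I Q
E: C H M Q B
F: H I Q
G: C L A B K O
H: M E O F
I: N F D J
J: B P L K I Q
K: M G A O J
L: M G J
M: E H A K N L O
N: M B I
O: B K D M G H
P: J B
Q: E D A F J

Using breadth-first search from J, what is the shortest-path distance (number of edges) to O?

Level 0: J
Level 1: B, I, K, L, P, Q
Level 2: A, D, E, F, G, M, N, O
Level 3: C, H
O first appears at level 2.

2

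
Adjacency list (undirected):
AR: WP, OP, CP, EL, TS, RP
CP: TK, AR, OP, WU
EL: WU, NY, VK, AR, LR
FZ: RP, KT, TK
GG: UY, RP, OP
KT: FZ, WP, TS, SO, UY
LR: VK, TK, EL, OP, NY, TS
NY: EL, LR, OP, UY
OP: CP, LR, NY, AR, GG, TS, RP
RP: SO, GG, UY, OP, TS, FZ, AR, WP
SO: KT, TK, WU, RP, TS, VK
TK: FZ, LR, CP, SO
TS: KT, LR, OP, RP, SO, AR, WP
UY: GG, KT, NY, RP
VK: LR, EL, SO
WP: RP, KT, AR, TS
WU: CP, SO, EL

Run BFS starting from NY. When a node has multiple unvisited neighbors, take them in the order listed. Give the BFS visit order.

NY, EL, LR, OP, UY, WU, VK, AR, TK, TS, CP, GG, RP, KT, SO, WP, FZ

Visit NY; enqueue EL, LR, OP, UY → queue [EL, LR, OP, UY]
Visit EL; enqueue WU, VK, AR → queue [LR, OP, UY, WU, VK, AR]
Visit LR; enqueue TK, TS → queue [OP, UY, WU, VK, AR, TK, TS]
Visit OP; enqueue CP, GG, RP → queue [UY, WU, VK, AR, TK, TS, CP, GG, RP]
Visit UY; enqueue KT → queue [WU, VK, AR, TK, TS, CP, GG, RP, KT]
Visit WU; enqueue SO → queue [VK, AR, TK, TS, CP, GG, RP, KT, SO]
Visit VK → queue [AR, TK, TS, CP, GG, RP, KT, SO]
Visit AR; enqueue WP → queue [TK, TS, CP, GG, RP, KT, SO, WP]
Visit TK; enqueue FZ → queue [TS, CP, GG, RP, KT, SO, WP, FZ]
Visit TS → queue [CP, GG, RP, KT, SO, WP, FZ]
Visit CP → queue [GG, RP, KT, SO, WP, FZ]
Visit GG → queue [RP, KT, SO, WP, FZ]
Visit RP → queue [KT, SO, WP, FZ]
Visit KT → queue [SO, WP, FZ]
Visit SO → queue [WP, FZ]
Visit WP → queue [FZ]
Visit FZ → queue []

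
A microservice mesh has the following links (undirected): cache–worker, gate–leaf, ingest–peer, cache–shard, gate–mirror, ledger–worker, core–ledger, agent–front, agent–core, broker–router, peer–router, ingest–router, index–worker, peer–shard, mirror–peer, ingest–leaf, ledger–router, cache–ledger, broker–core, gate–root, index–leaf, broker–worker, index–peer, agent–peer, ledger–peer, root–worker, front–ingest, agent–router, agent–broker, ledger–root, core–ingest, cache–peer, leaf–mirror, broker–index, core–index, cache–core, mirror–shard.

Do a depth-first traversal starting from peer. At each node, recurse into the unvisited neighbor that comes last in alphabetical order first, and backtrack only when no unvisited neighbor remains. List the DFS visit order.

Visit peer
peer → shard
shard → mirror
mirror → leaf
leaf → ingest
ingest → router
router → ledger
ledger → worker
worker → root
root → gate
worker → index
index → core
core → cache
core → broker
broker → agent
agent → front

peer -> shard -> mirror -> leaf -> ingest -> router -> ledger -> worker -> root -> gate -> index -> core -> cache -> broker -> agent -> front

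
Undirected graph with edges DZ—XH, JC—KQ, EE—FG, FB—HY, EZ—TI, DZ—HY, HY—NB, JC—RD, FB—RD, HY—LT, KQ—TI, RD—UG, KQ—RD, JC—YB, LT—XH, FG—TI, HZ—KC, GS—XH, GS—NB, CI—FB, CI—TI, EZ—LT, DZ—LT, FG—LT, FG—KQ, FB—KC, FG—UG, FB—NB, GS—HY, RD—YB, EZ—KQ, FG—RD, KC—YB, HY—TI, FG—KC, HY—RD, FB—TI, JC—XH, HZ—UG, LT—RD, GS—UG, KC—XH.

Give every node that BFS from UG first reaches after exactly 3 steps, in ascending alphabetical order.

Level 0: UG
Level 1: FG, GS, HZ, RD
Level 2: EE, FB, HY, JC, KC, KQ, LT, NB, TI, XH, YB
Level 3: CI, DZ, EZ

CI, DZ, EZ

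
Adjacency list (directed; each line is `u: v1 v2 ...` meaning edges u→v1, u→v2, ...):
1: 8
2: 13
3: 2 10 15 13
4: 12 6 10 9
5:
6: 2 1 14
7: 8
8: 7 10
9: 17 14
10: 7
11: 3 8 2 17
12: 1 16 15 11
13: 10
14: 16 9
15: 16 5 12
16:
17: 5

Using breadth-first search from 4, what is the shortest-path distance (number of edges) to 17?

Level 0: 4
Level 1: 6, 9, 10, 12
Level 2: 1, 2, 7, 11, 14, 15, 16, 17
Level 3: 3, 5, 8, 13
17 first appears at level 2.

2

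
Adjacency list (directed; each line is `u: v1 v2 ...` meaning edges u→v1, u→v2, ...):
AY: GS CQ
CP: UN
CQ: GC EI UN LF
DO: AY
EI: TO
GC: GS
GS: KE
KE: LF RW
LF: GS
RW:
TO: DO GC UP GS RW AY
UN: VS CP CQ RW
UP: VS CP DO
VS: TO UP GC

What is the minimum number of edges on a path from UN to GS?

3

Level 0: UN
Level 1: CP, CQ, RW, VS
Level 2: EI, GC, LF, TO, UP
Level 3: AY, DO, GS
Level 4: KE
GS first appears at level 3.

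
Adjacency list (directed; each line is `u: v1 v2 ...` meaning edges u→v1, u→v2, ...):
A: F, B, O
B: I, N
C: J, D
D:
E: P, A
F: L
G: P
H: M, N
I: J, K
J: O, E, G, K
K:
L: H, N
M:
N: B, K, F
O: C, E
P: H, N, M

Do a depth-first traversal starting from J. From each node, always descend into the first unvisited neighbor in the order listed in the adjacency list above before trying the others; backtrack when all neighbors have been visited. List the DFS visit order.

J O C D E P H M N B I K F L A G

Visit J
J → O
O → C
C → D
O → E
E → P
P → H
H → M
H → N
N → B
B → I
I → K
N → F
F → L
E → A
J → G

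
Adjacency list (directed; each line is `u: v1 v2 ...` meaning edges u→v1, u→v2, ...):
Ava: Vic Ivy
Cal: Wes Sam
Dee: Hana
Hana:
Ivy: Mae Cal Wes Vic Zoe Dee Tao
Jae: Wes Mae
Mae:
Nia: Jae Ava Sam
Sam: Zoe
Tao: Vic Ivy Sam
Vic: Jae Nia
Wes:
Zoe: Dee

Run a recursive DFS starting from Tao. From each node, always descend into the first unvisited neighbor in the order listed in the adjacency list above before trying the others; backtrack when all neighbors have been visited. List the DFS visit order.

Tao → Vic → Jae → Wes → Mae → Nia → Ava → Ivy → Cal → Sam → Zoe → Dee → Hana

Visit Tao
Tao → Vic
Vic → Jae
Jae → Wes
Jae → Mae
Vic → Nia
Nia → Ava
Ava → Ivy
Ivy → Cal
Cal → Sam
Sam → Zoe
Zoe → Dee
Dee → Hana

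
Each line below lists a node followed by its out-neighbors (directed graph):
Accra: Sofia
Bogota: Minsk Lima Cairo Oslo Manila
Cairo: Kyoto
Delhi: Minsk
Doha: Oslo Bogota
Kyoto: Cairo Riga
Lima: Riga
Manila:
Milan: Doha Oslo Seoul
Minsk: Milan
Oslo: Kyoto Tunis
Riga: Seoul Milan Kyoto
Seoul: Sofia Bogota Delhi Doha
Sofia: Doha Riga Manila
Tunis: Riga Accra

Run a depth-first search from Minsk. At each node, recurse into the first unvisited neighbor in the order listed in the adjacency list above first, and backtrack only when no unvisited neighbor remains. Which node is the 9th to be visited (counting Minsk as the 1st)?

Sofia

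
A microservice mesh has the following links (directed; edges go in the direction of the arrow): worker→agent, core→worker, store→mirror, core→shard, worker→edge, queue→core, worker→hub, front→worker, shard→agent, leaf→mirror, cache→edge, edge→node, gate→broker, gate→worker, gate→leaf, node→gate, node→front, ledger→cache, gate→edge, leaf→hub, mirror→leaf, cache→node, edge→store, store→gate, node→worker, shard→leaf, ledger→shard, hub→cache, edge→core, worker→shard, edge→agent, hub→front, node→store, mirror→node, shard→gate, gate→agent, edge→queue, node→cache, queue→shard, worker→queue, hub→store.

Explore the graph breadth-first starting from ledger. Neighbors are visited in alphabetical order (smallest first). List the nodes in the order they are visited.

ledger -> cache -> shard -> edge -> node -> agent -> gate -> leaf -> core -> queue -> store -> front -> worker -> broker -> hub -> mirror

Visit ledger; enqueue cache, shard → queue [cache, shard]
Visit cache; enqueue edge, node → queue [shard, edge, node]
Visit shard; enqueue agent, gate, leaf → queue [edge, node, agent, gate, leaf]
Visit edge; enqueue core, queue, store → queue [node, agent, gate, leaf, core, queue, store]
Visit node; enqueue front, worker → queue [agent, gate, leaf, core, queue, store, front, worker]
Visit agent → queue [gate, leaf, core, queue, store, front, worker]
Visit gate; enqueue broker → queue [leaf, core, queue, store, front, worker, broker]
Visit leaf; enqueue hub, mirror → queue [core, queue, store, front, worker, broker, hub, mirror]
Visit core → queue [queue, store, front, worker, broker, hub, mirror]
Visit queue → queue [store, front, worker, broker, hub, mirror]
Visit store → queue [front, worker, broker, hub, mirror]
Visit front → queue [worker, broker, hub, mirror]
Visit worker → queue [broker, hub, mirror]
Visit broker → queue [hub, mirror]
Visit hub → queue [mirror]
Visit mirror → queue []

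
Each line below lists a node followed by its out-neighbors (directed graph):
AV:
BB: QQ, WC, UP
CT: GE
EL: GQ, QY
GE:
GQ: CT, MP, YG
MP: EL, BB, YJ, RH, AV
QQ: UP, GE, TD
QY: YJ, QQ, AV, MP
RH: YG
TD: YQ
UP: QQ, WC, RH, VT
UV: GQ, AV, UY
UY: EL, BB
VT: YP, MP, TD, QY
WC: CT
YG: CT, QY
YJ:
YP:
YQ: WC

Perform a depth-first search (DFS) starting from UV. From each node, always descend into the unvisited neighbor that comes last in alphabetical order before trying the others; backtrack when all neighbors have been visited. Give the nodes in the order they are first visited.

UV UY EL QY YJ QQ UP WC CT GE VT YP TD YQ MP RH YG BB AV GQ

Visit UV
UV → UY
UY → EL
EL → QY
QY → YJ
QY → QQ
QQ → UP
UP → WC
WC → CT
CT → GE
UP → VT
VT → YP
VT → TD
TD → YQ
VT → MP
MP → RH
RH → YG
MP → BB
MP → AV
EL → GQ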